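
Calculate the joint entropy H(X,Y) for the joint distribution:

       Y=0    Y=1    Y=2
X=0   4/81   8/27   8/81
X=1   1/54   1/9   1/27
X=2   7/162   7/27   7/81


H(X,Y) = -Σ p(x,y) log₂ p(x,y)
  p(0,0)=4/81: -0.0494 × log₂(0.0494) = 0.2143
  p(0,1)=8/27: -0.2963 × log₂(0.2963) = 0.5200
  p(0,2)=8/81: -0.0988 × log₂(0.0988) = 0.3299
  p(1,0)=1/54: -0.0185 × log₂(0.0185) = 0.1066
  p(1,1)=1/9: -0.1111 × log₂(0.1111) = 0.3522
  p(1,2)=1/27: -0.0370 × log₂(0.0370) = 0.1761
  p(2,0)=7/162: -0.0432 × log₂(0.0432) = 0.1958
  p(2,1)=7/27: -0.2593 × log₂(0.2593) = 0.5049
  p(2,2)=7/81: -0.0864 × log₂(0.0864) = 0.3053
H(X,Y) = 2.7051 bits


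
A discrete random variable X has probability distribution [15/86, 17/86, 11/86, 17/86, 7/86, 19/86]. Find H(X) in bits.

H(X) = -Σ p(x) log₂ p(x)
  -15/86 × log₂(15/86) = 0.4394
  -17/86 × log₂(17/86) = 0.4623
  -11/86 × log₂(11/86) = 0.3795
  -17/86 × log₂(17/86) = 0.4623
  -7/86 × log₂(7/86) = 0.2946
  -19/86 × log₂(19/86) = 0.4813
H(X) = 2.5194 bits


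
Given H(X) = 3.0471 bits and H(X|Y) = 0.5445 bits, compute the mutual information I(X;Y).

I(X;Y) = H(X) - H(X|Y)
I(X;Y) = 3.0471 - 0.5445 = 2.5026 bits


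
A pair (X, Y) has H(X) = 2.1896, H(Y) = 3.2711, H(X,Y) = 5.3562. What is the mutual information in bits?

I(X;Y) = H(X) + H(Y) - H(X,Y)
I(X;Y) = 2.1896 + 3.2711 - 5.3562 = 0.1045 bits


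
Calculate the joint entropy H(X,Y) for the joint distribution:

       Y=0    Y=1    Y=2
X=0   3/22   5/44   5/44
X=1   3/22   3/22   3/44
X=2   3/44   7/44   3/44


H(X,Y) = -Σ p(x,y) log₂ p(x,y)
  p(0,0)=3/22: -0.1364 × log₂(0.1364) = 0.3920
  p(0,1)=5/44: -0.1136 × log₂(0.1136) = 0.3565
  p(0,2)=5/44: -0.1136 × log₂(0.1136) = 0.3565
  p(1,0)=3/22: -0.1364 × log₂(0.1364) = 0.3920
  p(1,1)=3/22: -0.1364 × log₂(0.1364) = 0.3920
  p(1,2)=3/44: -0.0682 × log₂(0.0682) = 0.2642
  p(2,0)=3/44: -0.0682 × log₂(0.0682) = 0.2642
  p(2,1)=7/44: -0.1591 × log₂(0.1591) = 0.4219
  p(2,2)=3/44: -0.0682 × log₂(0.0682) = 0.2642
H(X,Y) = 3.1034 bits


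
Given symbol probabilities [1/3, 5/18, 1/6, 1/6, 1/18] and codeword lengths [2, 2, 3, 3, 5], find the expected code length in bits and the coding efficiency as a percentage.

Average length L = Σ p_i × l_i = 2.5000 bits
Entropy H = 2.1350 bits
Efficiency η = H/L × 100% = 85.40%


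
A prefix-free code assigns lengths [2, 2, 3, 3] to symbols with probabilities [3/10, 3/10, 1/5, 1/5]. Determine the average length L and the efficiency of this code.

Average length L = Σ p_i × l_i = 2.4000 bits
Entropy H = 1.9710 bits
Efficiency η = H/L × 100% = 82.12%


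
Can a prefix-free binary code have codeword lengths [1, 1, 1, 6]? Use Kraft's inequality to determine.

Kraft inequality: Σ 2^(-l_i) ≤ 1 for prefix-free code
Calculating: 2^(-1) + 2^(-1) + 2^(-1) + 2^(-6)
= 0.5 + 0.5 + 0.5 + 0.015625
= 1.5156
Since 1.5156 > 1, prefix-free code does not exist


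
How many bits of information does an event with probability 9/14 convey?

Information content I(x) = -log₂(p(x))
I = -log₂(9/14) = -log₂(0.6429)
I = 0.6374 bits


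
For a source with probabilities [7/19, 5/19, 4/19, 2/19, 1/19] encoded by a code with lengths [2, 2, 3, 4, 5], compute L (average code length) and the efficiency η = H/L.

Average length L = Σ p_i × l_i = 2.5789 bits
Entropy H = 2.0763 bits
Efficiency η = H/L × 100% = 80.51%


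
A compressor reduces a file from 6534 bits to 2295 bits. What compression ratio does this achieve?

Compression ratio = Original / Compressed
= 6534 / 2295 = 2.85:1


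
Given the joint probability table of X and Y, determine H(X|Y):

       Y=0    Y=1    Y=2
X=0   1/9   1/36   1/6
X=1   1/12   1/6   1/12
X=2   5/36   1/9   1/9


H(X|Y) = Σ_y p(y) H(X|Y=y)
  p(Y=0) = 1/3, H(X|Y=0) = 1.5546
  p(Y=1) = 11/36, H(X|Y=1) = 1.3222
  p(Y=2) = 13/36, H(X|Y=2) = 1.5262
H(X|Y) = 0.3333×1.5546 + 0.3056×1.3222 + 0.3611×1.5262 = 1.4733 bits


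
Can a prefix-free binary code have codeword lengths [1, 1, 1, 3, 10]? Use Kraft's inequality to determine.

Kraft inequality: Σ 2^(-l_i) ≤ 1 for prefix-free code
Calculating: 2^(-1) + 2^(-1) + 2^(-1) + 2^(-3) + 2^(-10)
= 0.5 + 0.5 + 0.5 + 0.125 + 0.0009765625
= 1.6260
Since 1.6260 > 1, prefix-free code does not exist


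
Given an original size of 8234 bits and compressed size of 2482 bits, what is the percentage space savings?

Space savings = (1 - Compressed/Original) × 100%
= (1 - 2482/8234) × 100%
= 69.86%


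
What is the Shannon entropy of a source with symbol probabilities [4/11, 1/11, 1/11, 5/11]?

H(X) = -Σ p(x) log₂ p(x)
  -4/11 × log₂(4/11) = 0.5307
  -1/11 × log₂(1/11) = 0.3145
  -1/11 × log₂(1/11) = 0.3145
  -5/11 × log₂(5/11) = 0.5170
H(X) = 1.6767 bits


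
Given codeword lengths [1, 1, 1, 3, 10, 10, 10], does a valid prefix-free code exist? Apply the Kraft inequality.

Kraft inequality: Σ 2^(-l_i) ≤ 1 for prefix-free code
Calculating: 2^(-1) + 2^(-1) + 2^(-1) + 2^(-3) + 2^(-10) + 2^(-10) + 2^(-10)
= 0.5 + 0.5 + 0.5 + 0.125 + 0.0009765625 + 0.0009765625 + 0.0009765625
= 1.6279
Since 1.6279 > 1, prefix-free code does not exist


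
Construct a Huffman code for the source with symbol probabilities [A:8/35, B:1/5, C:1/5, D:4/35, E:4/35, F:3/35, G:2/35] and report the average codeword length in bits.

Huffman tree construction:
Combine smallest probabilities repeatedly
Resulting codes:
  A: 01 (length 2)
  B: 111 (length 3)
  C: 00 (length 2)
  D: 100 (length 3)
  E: 101 (length 3)
  F: 1101 (length 4)
  G: 1100 (length 4)
Average length = Σ p(s) × length(s) = 2.7143 bits


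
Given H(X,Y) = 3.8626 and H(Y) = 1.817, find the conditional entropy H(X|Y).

Chain rule: H(X,Y) = H(X|Y) + H(Y)
H(X|Y) = H(X,Y) - H(Y) = 3.8626 - 1.817 = 2.0456 bits


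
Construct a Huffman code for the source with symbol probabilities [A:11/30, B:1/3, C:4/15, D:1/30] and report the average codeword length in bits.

Huffman tree construction:
Combine smallest probabilities repeatedly
Resulting codes:
  A: 0 (length 1)
  B: 11 (length 2)
  C: 101 (length 3)
  D: 100 (length 3)
Average length = Σ p(s) × length(s) = 1.9333 bits


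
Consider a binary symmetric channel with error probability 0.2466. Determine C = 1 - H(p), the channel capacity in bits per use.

For BSC with error probability p:
C = 1 - H(p) where H(p) is binary entropy
H(0.2466) = -0.2466 × log₂(0.2466) - 0.7534 × log₂(0.7534)
H(p) = 0.8058
C = 1 - 0.8058 = 0.1942 bits/use


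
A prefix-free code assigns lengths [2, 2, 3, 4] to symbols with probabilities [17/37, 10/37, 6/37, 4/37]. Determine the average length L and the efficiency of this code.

Average length L = Σ p_i × l_i = 2.3784 bits
Entropy H = 1.7982 bits
Efficiency η = H/L × 100% = 75.61%


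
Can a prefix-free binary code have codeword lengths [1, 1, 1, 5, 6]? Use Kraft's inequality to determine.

Kraft inequality: Σ 2^(-l_i) ≤ 1 for prefix-free code
Calculating: 2^(-1) + 2^(-1) + 2^(-1) + 2^(-5) + 2^(-6)
= 0.5 + 0.5 + 0.5 + 0.03125 + 0.015625
= 1.5469
Since 1.5469 > 1, prefix-free code does not exist


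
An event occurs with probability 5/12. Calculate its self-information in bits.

Information content I(x) = -log₂(p(x))
I = -log₂(5/12) = -log₂(0.4167)
I = 1.2630 bits


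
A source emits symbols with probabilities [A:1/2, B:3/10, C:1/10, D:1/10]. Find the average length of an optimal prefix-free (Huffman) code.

Huffman tree construction:
Combine smallest probabilities repeatedly
Resulting codes:
  A: 0 (length 1)
  B: 11 (length 2)
  C: 100 (length 3)
  D: 101 (length 3)
Average length = Σ p(s) × length(s) = 1.7000 bits


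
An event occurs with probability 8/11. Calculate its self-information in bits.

Information content I(x) = -log₂(p(x))
I = -log₂(8/11) = -log₂(0.7273)
I = 0.4594 bits


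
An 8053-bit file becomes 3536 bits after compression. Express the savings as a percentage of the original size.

Space savings = (1 - Compressed/Original) × 100%
= (1 - 3536/8053) × 100%
= 56.09%


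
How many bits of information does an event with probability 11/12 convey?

Information content I(x) = -log₂(p(x))
I = -log₂(11/12) = -log₂(0.9167)
I = 0.1255 bits


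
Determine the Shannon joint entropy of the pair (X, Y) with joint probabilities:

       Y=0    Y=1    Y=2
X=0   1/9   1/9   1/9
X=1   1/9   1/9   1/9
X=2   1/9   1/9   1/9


H(X,Y) = -Σ p(x,y) log₂ p(x,y)
  p(0,0)=1/9: -0.1111 × log₂(0.1111) = 0.3522
  p(0,1)=1/9: -0.1111 × log₂(0.1111) = 0.3522
  p(0,2)=1/9: -0.1111 × log₂(0.1111) = 0.3522
  p(1,0)=1/9: -0.1111 × log₂(0.1111) = 0.3522
  p(1,1)=1/9: -0.1111 × log₂(0.1111) = 0.3522
  p(1,2)=1/9: -0.1111 × log₂(0.1111) = 0.3522
  p(2,0)=1/9: -0.1111 × log₂(0.1111) = 0.3522
  p(2,1)=1/9: -0.1111 × log₂(0.1111) = 0.3522
  p(2,2)=1/9: -0.1111 × log₂(0.1111) = 0.3522
H(X,Y) = 3.1699 bits


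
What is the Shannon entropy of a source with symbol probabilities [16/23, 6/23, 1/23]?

H(X) = -Σ p(x) log₂ p(x)
  -16/23 × log₂(16/23) = 0.3642
  -6/23 × log₂(6/23) = 0.5057
  -1/23 × log₂(1/23) = 0.1967
H(X) = 1.0666 bits


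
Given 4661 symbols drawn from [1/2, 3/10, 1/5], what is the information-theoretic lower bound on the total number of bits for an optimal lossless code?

Entropy H = 1.4855 bits/symbol
Minimum bits = H × n = 1.4855 × 4661
= 6923.80 bits


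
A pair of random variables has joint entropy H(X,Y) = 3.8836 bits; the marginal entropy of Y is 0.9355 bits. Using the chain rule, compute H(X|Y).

Chain rule: H(X,Y) = H(X|Y) + H(Y)
H(X|Y) = H(X,Y) - H(Y) = 3.8836 - 0.9355 = 2.9481 bits


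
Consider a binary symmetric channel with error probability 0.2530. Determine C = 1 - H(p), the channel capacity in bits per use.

For BSC with error probability p:
C = 1 - H(p) where H(p) is binary entropy
H(0.2530) = -0.2530 × log₂(0.2530) - 0.7470 × log₂(0.7470)
H(p) = 0.8160
C = 1 - 0.8160 = 0.1840 bits/use


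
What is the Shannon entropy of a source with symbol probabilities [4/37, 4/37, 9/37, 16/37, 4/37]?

H(X) = -Σ p(x) log₂ p(x)
  -4/37 × log₂(4/37) = 0.3470
  -4/37 × log₂(4/37) = 0.3470
  -9/37 × log₂(9/37) = 0.4961
  -16/37 × log₂(16/37) = 0.5230
  -4/37 × log₂(4/37) = 0.3470
H(X) = 2.0600 bits


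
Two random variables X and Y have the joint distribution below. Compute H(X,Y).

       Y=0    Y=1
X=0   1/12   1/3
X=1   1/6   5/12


H(X,Y) = -Σ p(x,y) log₂ p(x,y)
  p(0,0)=1/12: -0.0833 × log₂(0.0833) = 0.2987
  p(0,1)=1/3: -0.3333 × log₂(0.3333) = 0.5283
  p(1,0)=1/6: -0.1667 × log₂(0.1667) = 0.4308
  p(1,1)=5/12: -0.4167 × log₂(0.4167) = 0.5263
H(X,Y) = 1.7842 bits


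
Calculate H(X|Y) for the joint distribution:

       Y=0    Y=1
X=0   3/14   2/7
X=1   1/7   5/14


H(X|Y) = Σ_y p(y) H(X|Y=y)
  p(Y=0) = 5/14, H(X|Y=0) = 0.9710
  p(Y=1) = 9/14, H(X|Y=1) = 0.9911
H(X|Y) = 0.3571×0.9710 + 0.6429×0.9911 = 0.9839 bits


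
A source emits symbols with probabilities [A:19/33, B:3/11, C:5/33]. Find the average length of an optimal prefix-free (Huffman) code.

Huffman tree construction:
Combine smallest probabilities repeatedly
Resulting codes:
  A: 1 (length 1)
  B: 01 (length 2)
  C: 00 (length 2)
Average length = Σ p(s) × length(s) = 1.4242 bits


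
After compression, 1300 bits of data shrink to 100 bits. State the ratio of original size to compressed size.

Compression ratio = Original / Compressed
= 1300 / 100 = 13.00:1


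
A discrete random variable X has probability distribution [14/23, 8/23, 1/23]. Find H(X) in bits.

H(X) = -Σ p(x) log₂ p(x)
  -14/23 × log₂(14/23) = 0.4360
  -8/23 × log₂(8/23) = 0.5299
  -1/23 × log₂(1/23) = 0.1967
H(X) = 1.1626 bits


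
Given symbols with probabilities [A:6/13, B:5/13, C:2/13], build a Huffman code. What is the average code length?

Huffman tree construction:
Combine smallest probabilities repeatedly
Resulting codes:
  A: 0 (length 1)
  B: 11 (length 2)
  C: 10 (length 2)
Average length = Σ p(s) × length(s) = 1.5385 bits


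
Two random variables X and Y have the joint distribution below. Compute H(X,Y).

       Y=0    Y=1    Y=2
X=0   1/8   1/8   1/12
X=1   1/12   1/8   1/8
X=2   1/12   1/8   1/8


H(X,Y) = -Σ p(x,y) log₂ p(x,y)
  p(0,0)=1/8: -0.1250 × log₂(0.1250) = 0.3750
  p(0,1)=1/8: -0.1250 × log₂(0.1250) = 0.3750
  p(0,2)=1/12: -0.0833 × log₂(0.0833) = 0.2987
  p(1,0)=1/12: -0.0833 × log₂(0.0833) = 0.2987
  p(1,1)=1/8: -0.1250 × log₂(0.1250) = 0.3750
  p(1,2)=1/8: -0.1250 × log₂(0.1250) = 0.3750
  p(2,0)=1/12: -0.0833 × log₂(0.0833) = 0.2987
  p(2,1)=1/8: -0.1250 × log₂(0.1250) = 0.3750
  p(2,2)=1/8: -0.1250 × log₂(0.1250) = 0.3750
H(X,Y) = 3.1462 bits


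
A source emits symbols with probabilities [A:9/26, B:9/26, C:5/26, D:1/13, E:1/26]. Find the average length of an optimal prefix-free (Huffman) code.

Huffman tree construction:
Combine smallest probabilities repeatedly
Resulting codes:
  A: 11 (length 2)
  B: 0 (length 1)
  C: 101 (length 3)
  D: 1001 (length 4)
  E: 1000 (length 4)
Average length = Σ p(s) × length(s) = 2.0769 bits


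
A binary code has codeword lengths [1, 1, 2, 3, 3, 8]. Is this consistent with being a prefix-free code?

Kraft inequality: Σ 2^(-l_i) ≤ 1 for prefix-free code
Calculating: 2^(-1) + 2^(-1) + 2^(-2) + 2^(-3) + 2^(-3) + 2^(-8)
= 0.5 + 0.5 + 0.25 + 0.125 + 0.125 + 0.00390625
= 1.5039
Since 1.5039 > 1, prefix-free code does not exist


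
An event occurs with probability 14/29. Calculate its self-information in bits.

Information content I(x) = -log₂(p(x))
I = -log₂(14/29) = -log₂(0.4828)
I = 1.0506 bits


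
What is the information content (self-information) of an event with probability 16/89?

Information content I(x) = -log₂(p(x))
I = -log₂(16/89) = -log₂(0.1798)
I = 2.4757 bits


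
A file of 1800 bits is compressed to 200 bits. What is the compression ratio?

Compression ratio = Original / Compressed
= 1800 / 200 = 9.00:1


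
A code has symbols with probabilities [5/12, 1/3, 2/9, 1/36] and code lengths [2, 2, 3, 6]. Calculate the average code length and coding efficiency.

Average length L = Σ p_i × l_i = 2.3333 bits
Entropy H = 1.6804 bits
Efficiency η = H/L × 100% = 72.02%


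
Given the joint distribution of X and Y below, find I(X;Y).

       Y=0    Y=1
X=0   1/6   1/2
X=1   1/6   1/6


H(X) = 0.9183, H(Y) = 0.9183, H(X,Y) = 1.7925
I(X;Y) = H(X) + H(Y) - H(X,Y) = 0.0441 bits


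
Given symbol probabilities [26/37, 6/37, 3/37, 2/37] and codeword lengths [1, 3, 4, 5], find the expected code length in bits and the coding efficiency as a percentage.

Average length L = Σ p_i × l_i = 1.7838 bits
Entropy H = 1.3047 bits
Efficiency η = H/L × 100% = 73.14%


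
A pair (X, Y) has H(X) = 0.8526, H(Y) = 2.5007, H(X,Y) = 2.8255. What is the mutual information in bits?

I(X;Y) = H(X) + H(Y) - H(X,Y)
I(X;Y) = 0.8526 + 2.5007 - 2.8255 = 0.5278 bits


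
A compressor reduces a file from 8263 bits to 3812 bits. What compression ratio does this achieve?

Compression ratio = Original / Compressed
= 8263 / 3812 = 2.17:1


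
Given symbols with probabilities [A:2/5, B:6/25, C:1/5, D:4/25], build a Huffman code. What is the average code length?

Huffman tree construction:
Combine smallest probabilities repeatedly
Resulting codes:
  A: 0 (length 1)
  B: 10 (length 2)
  C: 111 (length 3)
  D: 110 (length 3)
Average length = Σ p(s) × length(s) = 1.9600 bits


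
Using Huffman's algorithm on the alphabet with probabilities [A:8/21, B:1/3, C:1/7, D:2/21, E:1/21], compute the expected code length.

Huffman tree construction:
Combine smallest probabilities repeatedly
Resulting codes:
  A: 0 (length 1)
  B: 11 (length 2)
  C: 100 (length 3)
  D: 1011 (length 4)
  E: 1010 (length 4)
Average length = Σ p(s) × length(s) = 2.0476 bits


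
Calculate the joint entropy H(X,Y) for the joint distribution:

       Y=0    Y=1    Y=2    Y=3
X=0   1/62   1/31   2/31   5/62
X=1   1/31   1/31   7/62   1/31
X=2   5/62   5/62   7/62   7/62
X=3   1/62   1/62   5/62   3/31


H(X,Y) = -Σ p(x,y) log₂ p(x,y)
  p(0,0)=1/62: -0.0161 × log₂(0.0161) = 0.0960
  p(0,1)=1/31: -0.0323 × log₂(0.0323) = 0.1598
  p(0,2)=2/31: -0.0645 × log₂(0.0645) = 0.2551
  p(0,3)=5/62: -0.0806 × log₂(0.0806) = 0.2929
  p(1,0)=1/31: -0.0323 × log₂(0.0323) = 0.1598
  p(1,1)=1/31: -0.0323 × log₂(0.0323) = 0.1598
  p(1,2)=7/62: -0.1129 × log₂(0.1129) = 0.3553
  p(1,3)=1/31: -0.0323 × log₂(0.0323) = 0.1598
  p(2,0)=5/62: -0.0806 × log₂(0.0806) = 0.2929
  p(2,1)=5/62: -0.0806 × log₂(0.0806) = 0.2929
  p(2,2)=7/62: -0.1129 × log₂(0.1129) = 0.3553
  p(2,3)=7/62: -0.1129 × log₂(0.1129) = 0.3553
  p(3,0)=1/62: -0.0161 × log₂(0.0161) = 0.0960
  p(3,1)=1/62: -0.0161 × log₂(0.0161) = 0.0960
  p(3,2)=5/62: -0.0806 × log₂(0.0806) = 0.2929
  p(3,3)=3/31: -0.0968 × log₂(0.0968) = 0.3261
H(X,Y) = 3.7461 bits


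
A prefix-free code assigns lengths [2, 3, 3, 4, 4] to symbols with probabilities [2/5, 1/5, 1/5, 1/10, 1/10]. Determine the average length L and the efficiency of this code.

Average length L = Σ p_i × l_i = 2.8000 bits
Entropy H = 2.1219 bits
Efficiency η = H/L × 100% = 75.78%


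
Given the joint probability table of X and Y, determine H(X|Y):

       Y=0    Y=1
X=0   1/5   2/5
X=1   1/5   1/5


H(X|Y) = Σ_y p(y) H(X|Y=y)
  p(Y=0) = 2/5, H(X|Y=0) = 1.0000
  p(Y=1) = 3/5, H(X|Y=1) = 0.9183
H(X|Y) = 0.4000×1.0000 + 0.6000×0.9183 = 0.9510 bits


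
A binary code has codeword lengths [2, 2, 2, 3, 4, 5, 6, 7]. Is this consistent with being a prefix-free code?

Kraft inequality: Σ 2^(-l_i) ≤ 1 for prefix-free code
Calculating: 2^(-2) + 2^(-2) + 2^(-2) + 2^(-3) + 2^(-4) + 2^(-5) + 2^(-6) + 2^(-7)
= 0.25 + 0.25 + 0.25 + 0.125 + 0.0625 + 0.03125 + 0.015625 + 0.0078125
= 0.9922
Since 0.9922 ≤ 1, prefix-free code exists


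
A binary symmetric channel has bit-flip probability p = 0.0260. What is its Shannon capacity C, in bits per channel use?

For BSC with error probability p:
C = 1 - H(p) where H(p) is binary entropy
H(0.0260) = -0.0260 × log₂(0.0260) - 0.9740 × log₂(0.9740)
H(p) = 0.1739
C = 1 - 0.1739 = 0.8261 bits/use


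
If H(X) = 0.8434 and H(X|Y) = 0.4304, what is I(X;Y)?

I(X;Y) = H(X) - H(X|Y)
I(X;Y) = 0.8434 - 0.4304 = 0.413 bits


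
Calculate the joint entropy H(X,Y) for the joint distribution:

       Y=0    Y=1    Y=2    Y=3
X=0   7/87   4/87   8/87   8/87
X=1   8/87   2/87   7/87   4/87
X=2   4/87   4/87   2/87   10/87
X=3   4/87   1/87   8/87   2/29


H(X,Y) = -Σ p(x,y) log₂ p(x,y)
  p(0,0)=7/87: -0.0805 × log₂(0.0805) = 0.2925
  p(0,1)=4/87: -0.0460 × log₂(0.0460) = 0.2043
  p(0,2)=8/87: -0.0920 × log₂(0.0920) = 0.3166
  p(0,3)=8/87: -0.0920 × log₂(0.0920) = 0.3166
  p(1,0)=8/87: -0.0920 × log₂(0.0920) = 0.3166
  p(1,1)=2/87: -0.0230 × log₂(0.0230) = 0.1251
  p(1,2)=7/87: -0.0805 × log₂(0.0805) = 0.2925
  p(1,3)=4/87: -0.0460 × log₂(0.0460) = 0.2043
  p(2,0)=4/87: -0.0460 × log₂(0.0460) = 0.2043
  p(2,1)=4/87: -0.0460 × log₂(0.0460) = 0.2043
  p(2,2)=2/87: -0.0230 × log₂(0.0230) = 0.1251
  p(2,3)=10/87: -0.1149 × log₂(0.1149) = 0.3587
  p(3,0)=4/87: -0.0460 × log₂(0.0460) = 0.2043
  p(3,1)=1/87: -0.0115 × log₂(0.0115) = 0.0741
  p(3,2)=8/87: -0.0920 × log₂(0.0920) = 0.3166
  p(3,3)=2/29: -0.0690 × log₂(0.0690) = 0.2661
H(X,Y) = 3.8219 bits


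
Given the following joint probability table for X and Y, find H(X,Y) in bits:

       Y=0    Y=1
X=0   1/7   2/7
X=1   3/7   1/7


H(X,Y) = -Σ p(x,y) log₂ p(x,y)
  p(0,0)=1/7: -0.1429 × log₂(0.1429) = 0.4011
  p(0,1)=2/7: -0.2857 × log₂(0.2857) = 0.5164
  p(1,0)=3/7: -0.4286 × log₂(0.4286) = 0.5239
  p(1,1)=1/7: -0.1429 × log₂(0.1429) = 0.4011
H(X,Y) = 1.8424 bits


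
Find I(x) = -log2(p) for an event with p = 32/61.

Information content I(x) = -log₂(p(x))
I = -log₂(32/61) = -log₂(0.5246)
I = 0.9307 bits


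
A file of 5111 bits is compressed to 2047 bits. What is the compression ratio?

Compression ratio = Original / Compressed
= 5111 / 2047 = 2.50:1


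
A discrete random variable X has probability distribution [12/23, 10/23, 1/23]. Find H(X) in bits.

H(X) = -Σ p(x) log₂ p(x)
  -12/23 × log₂(12/23) = 0.4897
  -10/23 × log₂(10/23) = 0.5224
  -1/23 × log₂(1/23) = 0.1967
H(X) = 1.2088 bits


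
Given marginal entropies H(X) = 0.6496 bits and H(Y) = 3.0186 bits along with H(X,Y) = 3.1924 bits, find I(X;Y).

I(X;Y) = H(X) + H(Y) - H(X,Y)
I(X;Y) = 0.6496 + 3.0186 - 3.1924 = 0.4758 bits


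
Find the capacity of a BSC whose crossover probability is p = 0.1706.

For BSC with error probability p:
C = 1 - H(p) where H(p) is binary entropy
H(0.1706) = -0.1706 × log₂(0.1706) - 0.8294 × log₂(0.8294)
H(p) = 0.6591
C = 1 - 0.6591 = 0.3409 bits/use


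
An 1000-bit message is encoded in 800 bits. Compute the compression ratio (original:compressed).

Compression ratio = Original / Compressed
= 1000 / 800 = 1.25:1


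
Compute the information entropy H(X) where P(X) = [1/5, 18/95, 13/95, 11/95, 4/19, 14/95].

H(X) = -Σ p(x) log₂ p(x)
  -1/5 × log₂(1/5) = 0.4644
  -18/95 × log₂(18/95) = 0.4547
  -13/95 × log₂(13/95) = 0.3927
  -11/95 × log₂(11/95) = 0.3602
  -4/19 × log₂(4/19) = 0.4732
  -14/95 × log₂(14/95) = 0.4071
H(X) = 2.5523 bits


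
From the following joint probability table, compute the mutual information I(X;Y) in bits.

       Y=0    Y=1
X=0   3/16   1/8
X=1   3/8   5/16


H(X) = 0.8960, H(Y) = 0.9887, H(X,Y) = 1.8829
I(X;Y) = H(X) + H(Y) - H(X,Y) = 0.0019 bits


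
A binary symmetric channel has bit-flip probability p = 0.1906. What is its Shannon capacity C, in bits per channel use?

For BSC with error probability p:
C = 1 - H(p) where H(p) is binary entropy
H(0.1906) = -0.1906 × log₂(0.1906) - 0.8094 × log₂(0.8094)
H(p) = 0.7027
C = 1 - 0.7027 = 0.2973 bits/use


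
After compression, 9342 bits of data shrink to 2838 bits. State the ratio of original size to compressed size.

Compression ratio = Original / Compressed
= 9342 / 2838 = 3.29:1


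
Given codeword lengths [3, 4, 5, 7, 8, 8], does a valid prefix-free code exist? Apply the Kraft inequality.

Kraft inequality: Σ 2^(-l_i) ≤ 1 for prefix-free code
Calculating: 2^(-3) + 2^(-4) + 2^(-5) + 2^(-7) + 2^(-8) + 2^(-8)
= 0.125 + 0.0625 + 0.03125 + 0.0078125 + 0.00390625 + 0.00390625
= 0.2344
Since 0.2344 ≤ 1, prefix-free code exists


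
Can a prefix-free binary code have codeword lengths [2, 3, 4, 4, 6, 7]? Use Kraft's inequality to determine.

Kraft inequality: Σ 2^(-l_i) ≤ 1 for prefix-free code
Calculating: 2^(-2) + 2^(-3) + 2^(-4) + 2^(-4) + 2^(-6) + 2^(-7)
= 0.25 + 0.125 + 0.0625 + 0.0625 + 0.015625 + 0.0078125
= 0.5234
Since 0.5234 ≤ 1, prefix-free code exists


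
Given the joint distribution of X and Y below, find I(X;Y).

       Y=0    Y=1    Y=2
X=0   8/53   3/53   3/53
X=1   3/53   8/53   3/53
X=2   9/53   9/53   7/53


H(X) = 1.5260, H(Y) = 1.5584, H(X,Y) = 3.0160
I(X;Y) = H(X) + H(Y) - H(X,Y) = 0.0684 bits


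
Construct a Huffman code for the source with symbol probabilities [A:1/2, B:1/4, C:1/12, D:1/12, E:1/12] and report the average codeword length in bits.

Huffman tree construction:
Combine smallest probabilities repeatedly
Resulting codes:
  A: 0 (length 1)
  B: 10 (length 2)
  C: 1110 (length 4)
  D: 1111 (length 4)
  E: 110 (length 3)
Average length = Σ p(s) × length(s) = 1.9167 bits


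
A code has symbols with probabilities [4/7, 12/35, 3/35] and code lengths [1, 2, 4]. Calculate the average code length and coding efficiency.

Average length L = Σ p_i × l_i = 1.6000 bits
Entropy H = 1.2946 bits
Efficiency η = H/L × 100% = 80.91%


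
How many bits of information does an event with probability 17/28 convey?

Information content I(x) = -log₂(p(x))
I = -log₂(17/28) = -log₂(0.6071)
I = 0.7199 bits


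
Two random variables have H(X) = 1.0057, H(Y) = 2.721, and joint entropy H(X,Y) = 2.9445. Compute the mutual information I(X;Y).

I(X;Y) = H(X) + H(Y) - H(X,Y)
I(X;Y) = 1.0057 + 2.721 - 2.9445 = 0.7822 bits


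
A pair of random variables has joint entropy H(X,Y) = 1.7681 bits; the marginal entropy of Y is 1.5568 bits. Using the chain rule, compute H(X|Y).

Chain rule: H(X,Y) = H(X|Y) + H(Y)
H(X|Y) = H(X,Y) - H(Y) = 1.7681 - 1.5568 = 0.2113 bits


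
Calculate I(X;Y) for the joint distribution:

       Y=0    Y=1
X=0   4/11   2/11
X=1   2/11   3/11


H(X) = 0.9940, H(Y) = 0.9940, H(X,Y) = 1.9363
I(X;Y) = H(X) + H(Y) - H(X,Y) = 0.0518 bits


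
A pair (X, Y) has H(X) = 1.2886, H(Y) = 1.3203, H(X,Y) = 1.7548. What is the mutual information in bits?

I(X;Y) = H(X) + H(Y) - H(X,Y)
I(X;Y) = 1.2886 + 1.3203 - 1.7548 = 0.8541 bits


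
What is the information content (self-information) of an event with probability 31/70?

Information content I(x) = -log₂(p(x))
I = -log₂(31/70) = -log₂(0.4429)
I = 1.1751 bits


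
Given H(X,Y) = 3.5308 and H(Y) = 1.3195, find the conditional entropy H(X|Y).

Chain rule: H(X,Y) = H(X|Y) + H(Y)
H(X|Y) = H(X,Y) - H(Y) = 3.5308 - 1.3195 = 2.2113 bits


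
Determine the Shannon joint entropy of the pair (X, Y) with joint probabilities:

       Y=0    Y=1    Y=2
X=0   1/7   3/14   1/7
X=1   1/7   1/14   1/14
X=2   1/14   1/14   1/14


H(X,Y) = -Σ p(x,y) log₂ p(x,y)
  p(0,0)=1/7: -0.1429 × log₂(0.1429) = 0.4011
  p(0,1)=3/14: -0.2143 × log₂(0.2143) = 0.4762
  p(0,2)=1/7: -0.1429 × log₂(0.1429) = 0.4011
  p(1,0)=1/7: -0.1429 × log₂(0.1429) = 0.4011
  p(1,1)=1/14: -0.0714 × log₂(0.0714) = 0.2720
  p(1,2)=1/14: -0.0714 × log₂(0.0714) = 0.2720
  p(2,0)=1/14: -0.0714 × log₂(0.0714) = 0.2720
  p(2,1)=1/14: -0.0714 × log₂(0.0714) = 0.2720
  p(2,2)=1/14: -0.0714 × log₂(0.0714) = 0.2720
H(X,Y) = 3.0391 bits


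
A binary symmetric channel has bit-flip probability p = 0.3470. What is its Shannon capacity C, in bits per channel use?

For BSC with error probability p:
C = 1 - H(p) where H(p) is binary entropy
H(0.3470) = -0.3470 × log₂(0.3470) - 0.6530 × log₂(0.6530)
H(p) = 0.9314
C = 1 - 0.9314 = 0.0686 bits/use


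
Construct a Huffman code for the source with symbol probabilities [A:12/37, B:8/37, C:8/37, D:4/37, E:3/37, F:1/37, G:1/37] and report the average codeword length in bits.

Huffman tree construction:
Combine smallest probabilities repeatedly
Resulting codes:
  A: 11 (length 2)
  B: 00 (length 2)
  C: 01 (length 2)
  D: 100 (length 3)
  E: 1011 (length 4)
  F: 10100 (length 5)
  G: 10101 (length 5)
Average length = Σ p(s) × length(s) = 2.4324 bits


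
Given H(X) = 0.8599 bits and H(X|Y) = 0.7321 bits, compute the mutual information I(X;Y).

I(X;Y) = H(X) - H(X|Y)
I(X;Y) = 0.8599 - 0.7321 = 0.1278 bits


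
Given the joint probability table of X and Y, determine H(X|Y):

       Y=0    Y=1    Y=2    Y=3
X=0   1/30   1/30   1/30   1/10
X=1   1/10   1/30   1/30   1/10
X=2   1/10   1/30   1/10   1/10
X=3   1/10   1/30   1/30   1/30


H(X|Y) = Σ_y p(y) H(X|Y=y)
  p(Y=0) = 1/3, H(X|Y=0) = 1.8955
  p(Y=1) = 2/15, H(X|Y=1) = 2.0000
  p(Y=2) = 1/5, H(X|Y=2) = 1.7925
  p(Y=3) = 1/3, H(X|Y=3) = 1.8955
H(X|Y) = 0.3333×1.8955 + 0.1333×2.0000 + 0.2000×1.7925 + 0.3333×1.8955 = 1.8888 bits


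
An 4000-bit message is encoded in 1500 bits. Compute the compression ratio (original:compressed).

Compression ratio = Original / Compressed
= 4000 / 1500 = 2.67:1


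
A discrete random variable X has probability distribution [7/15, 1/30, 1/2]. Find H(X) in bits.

H(X) = -Σ p(x) log₂ p(x)
  -7/15 × log₂(7/15) = 0.5131
  -1/30 × log₂(1/30) = 0.1636
  -1/2 × log₂(1/2) = 0.5000
H(X) = 1.1767 bits


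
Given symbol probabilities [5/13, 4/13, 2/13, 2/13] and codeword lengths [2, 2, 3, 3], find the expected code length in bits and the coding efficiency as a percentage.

Average length L = Σ p_i × l_i = 2.3077 bits
Entropy H = 1.8843 bits
Efficiency η = H/L × 100% = 81.65%


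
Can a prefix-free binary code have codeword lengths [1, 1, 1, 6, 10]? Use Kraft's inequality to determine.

Kraft inequality: Σ 2^(-l_i) ≤ 1 for prefix-free code
Calculating: 2^(-1) + 2^(-1) + 2^(-1) + 2^(-6) + 2^(-10)
= 0.5 + 0.5 + 0.5 + 0.015625 + 0.0009765625
= 1.5166
Since 1.5166 > 1, prefix-free code does not exist


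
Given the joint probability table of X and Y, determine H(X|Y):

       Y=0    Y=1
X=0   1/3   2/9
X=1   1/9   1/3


H(X|Y) = Σ_y p(y) H(X|Y=y)
  p(Y=0) = 4/9, H(X|Y=0) = 0.8113
  p(Y=1) = 5/9, H(X|Y=1) = 0.9710
H(X|Y) = 0.4444×0.8113 + 0.5556×0.9710 = 0.9000 bits


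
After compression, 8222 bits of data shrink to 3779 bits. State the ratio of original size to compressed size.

Compression ratio = Original / Compressed
= 8222 / 3779 = 2.18:1


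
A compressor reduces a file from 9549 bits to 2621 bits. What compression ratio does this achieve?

Compression ratio = Original / Compressed
= 9549 / 2621 = 3.64:1


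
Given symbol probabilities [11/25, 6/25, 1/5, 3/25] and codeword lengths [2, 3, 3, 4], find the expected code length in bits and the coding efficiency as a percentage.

Average length L = Σ p_i × l_i = 2.6800 bits
Entropy H = 1.8467 bits
Efficiency η = H/L × 100% = 68.91%


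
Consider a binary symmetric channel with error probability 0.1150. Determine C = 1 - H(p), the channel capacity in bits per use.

For BSC with error probability p:
C = 1 - H(p) where H(p) is binary entropy
H(0.1150) = -0.1150 × log₂(0.1150) - 0.8850 × log₂(0.8850)
H(p) = 0.5148
C = 1 - 0.5148 = 0.4852 bits/use


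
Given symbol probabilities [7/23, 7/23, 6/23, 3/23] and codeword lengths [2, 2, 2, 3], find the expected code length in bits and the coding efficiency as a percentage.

Average length L = Σ p_i × l_i = 2.1304 bits
Entropy H = 1.9337 bits
Efficiency η = H/L × 100% = 90.76%


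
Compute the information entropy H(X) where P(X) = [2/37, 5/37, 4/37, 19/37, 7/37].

H(X) = -Σ p(x) log₂ p(x)
  -2/37 × log₂(2/37) = 0.2275
  -5/37 × log₂(5/37) = 0.3902
  -4/37 × log₂(4/37) = 0.3470
  -19/37 × log₂(19/37) = 0.4938
  -7/37 × log₂(7/37) = 0.4545
H(X) = 1.9129 bits


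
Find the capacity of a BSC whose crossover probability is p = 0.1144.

For BSC with error probability p:
C = 1 - H(p) where H(p) is binary entropy
H(0.1144) = -0.1144 × log₂(0.1144) - 0.8856 × log₂(0.8856)
H(p) = 0.5130
C = 1 - 0.5130 = 0.4870 bits/use


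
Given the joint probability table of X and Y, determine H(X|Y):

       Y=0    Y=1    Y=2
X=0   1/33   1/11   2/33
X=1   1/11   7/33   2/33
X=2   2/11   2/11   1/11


H(X|Y) = Σ_y p(y) H(X|Y=y)
  p(Y=0) = 10/33, H(X|Y=0) = 1.2955
  p(Y=1) = 16/33, H(X|Y=1) = 1.5052
  p(Y=2) = 7/33, H(X|Y=2) = 1.5567
H(X|Y) = 0.3030×1.2955 + 0.4848×1.5052 + 0.2121×1.5567 = 1.4526 bits


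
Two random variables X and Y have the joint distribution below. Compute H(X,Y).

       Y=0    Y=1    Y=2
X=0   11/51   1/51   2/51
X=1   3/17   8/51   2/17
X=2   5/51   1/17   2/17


H(X,Y) = -Σ p(x,y) log₂ p(x,y)
  p(0,0)=11/51: -0.2157 × log₂(0.2157) = 0.4773
  p(0,1)=1/51: -0.0196 × log₂(0.0196) = 0.1112
  p(0,2)=2/51: -0.0392 × log₂(0.0392) = 0.1832
  p(1,0)=3/17: -0.1765 × log₂(0.1765) = 0.4416
  p(1,1)=8/51: -0.1569 × log₂(0.1569) = 0.4192
  p(1,2)=2/17: -0.1176 × log₂(0.1176) = 0.3632
  p(2,0)=5/51: -0.0980 × log₂(0.0980) = 0.3285
  p(2,1)=1/17: -0.0588 × log₂(0.0588) = 0.2404
  p(2,2)=2/17: -0.1176 × log₂(0.1176) = 0.3632
H(X,Y) = 2.9280 bits


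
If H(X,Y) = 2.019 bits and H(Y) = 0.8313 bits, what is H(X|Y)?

Chain rule: H(X,Y) = H(X|Y) + H(Y)
H(X|Y) = H(X,Y) - H(Y) = 2.019 - 0.8313 = 1.1877 bits


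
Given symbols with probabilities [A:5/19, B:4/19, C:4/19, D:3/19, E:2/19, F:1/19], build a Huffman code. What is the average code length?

Huffman tree construction:
Combine smallest probabilities repeatedly
Resulting codes:
  A: 10 (length 2)
  B: 00 (length 2)
  C: 01 (length 2)
  D: 110 (length 3)
  E: 1111 (length 4)
  F: 1110 (length 4)
Average length = Σ p(s) × length(s) = 2.4737 bits


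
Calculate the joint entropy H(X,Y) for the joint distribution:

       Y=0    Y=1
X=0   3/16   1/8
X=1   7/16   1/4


H(X,Y) = -Σ p(x,y) log₂ p(x,y)
  p(0,0)=3/16: -0.1875 × log₂(0.1875) = 0.4528
  p(0,1)=1/8: -0.1250 × log₂(0.1250) = 0.3750
  p(1,0)=7/16: -0.4375 × log₂(0.4375) = 0.5218
  p(1,1)=1/4: -0.2500 × log₂(0.2500) = 0.5000
H(X,Y) = 1.8496 bits


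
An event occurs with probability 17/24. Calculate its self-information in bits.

Information content I(x) = -log₂(p(x))
I = -log₂(17/24) = -log₂(0.7083)
I = 0.4975 bits


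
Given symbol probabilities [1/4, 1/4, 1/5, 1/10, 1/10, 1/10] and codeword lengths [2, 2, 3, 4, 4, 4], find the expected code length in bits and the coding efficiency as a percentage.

Average length L = Σ p_i × l_i = 2.8000 bits
Entropy H = 2.4610 bits
Efficiency η = H/L × 100% = 87.89%


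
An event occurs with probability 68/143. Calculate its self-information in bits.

Information content I(x) = -log₂(p(x))
I = -log₂(68/143) = -log₂(0.4755)
I = 1.0724 bits


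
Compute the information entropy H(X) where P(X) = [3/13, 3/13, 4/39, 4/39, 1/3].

H(X) = -Σ p(x) log₂ p(x)
  -3/13 × log₂(3/13) = 0.4882
  -3/13 × log₂(3/13) = 0.4882
  -4/39 × log₂(4/39) = 0.3370
  -4/39 × log₂(4/39) = 0.3370
  -1/3 × log₂(1/3) = 0.5283
H(X) = 2.1786 bits


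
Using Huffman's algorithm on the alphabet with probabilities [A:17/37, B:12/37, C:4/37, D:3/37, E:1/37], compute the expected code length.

Huffman tree construction:
Combine smallest probabilities repeatedly
Resulting codes:
  A: 0 (length 1)
  B: 11 (length 2)
  C: 100 (length 3)
  D: 1011 (length 4)
  E: 1010 (length 4)
Average length = Σ p(s) × length(s) = 1.8649 bits


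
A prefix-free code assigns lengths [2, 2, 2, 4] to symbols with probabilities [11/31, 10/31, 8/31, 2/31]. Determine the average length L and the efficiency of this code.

Average length L = Σ p_i × l_i = 2.1290 bits
Entropy H = 1.8164 bits
Efficiency η = H/L × 100% = 85.31%


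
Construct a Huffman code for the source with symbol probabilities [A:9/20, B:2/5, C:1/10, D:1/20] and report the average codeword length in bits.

Huffman tree construction:
Combine smallest probabilities repeatedly
Resulting codes:
  A: 0 (length 1)
  B: 11 (length 2)
  C: 101 (length 3)
  D: 100 (length 3)
Average length = Σ p(s) × length(s) = 1.7000 bits


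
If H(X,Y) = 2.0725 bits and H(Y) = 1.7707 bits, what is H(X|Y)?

Chain rule: H(X,Y) = H(X|Y) + H(Y)
H(X|Y) = H(X,Y) - H(Y) = 2.0725 - 1.7707 = 0.3018 bits


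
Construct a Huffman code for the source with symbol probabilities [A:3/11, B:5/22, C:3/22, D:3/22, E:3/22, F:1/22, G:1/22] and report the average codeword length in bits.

Huffman tree construction:
Combine smallest probabilities repeatedly
Resulting codes:
  A: 10 (length 2)
  B: 00 (length 2)
  C: 011 (length 3)
  D: 110 (length 3)
  E: 111 (length 3)
  F: 0100 (length 4)
  G: 0101 (length 4)
Average length = Σ p(s) × length(s) = 2.5909 bits


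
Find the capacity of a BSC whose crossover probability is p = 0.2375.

For BSC with error probability p:
C = 1 - H(p) where H(p) is binary entropy
H(0.2375) = -0.2375 × log₂(0.2375) - 0.7625 × log₂(0.7625)
H(p) = 0.7909
C = 1 - 0.7909 = 0.2091 bits/use


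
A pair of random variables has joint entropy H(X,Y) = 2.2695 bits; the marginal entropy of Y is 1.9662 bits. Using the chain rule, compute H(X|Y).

Chain rule: H(X,Y) = H(X|Y) + H(Y)
H(X|Y) = H(X,Y) - H(Y) = 2.2695 - 1.9662 = 0.3033 bits


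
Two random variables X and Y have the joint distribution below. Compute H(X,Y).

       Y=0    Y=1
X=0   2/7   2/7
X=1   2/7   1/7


H(X,Y) = -Σ p(x,y) log₂ p(x,y)
  p(0,0)=2/7: -0.2857 × log₂(0.2857) = 0.5164
  p(0,1)=2/7: -0.2857 × log₂(0.2857) = 0.5164
  p(1,0)=2/7: -0.2857 × log₂(0.2857) = 0.5164
  p(1,1)=1/7: -0.1429 × log₂(0.1429) = 0.4011
H(X,Y) = 1.9502 bits


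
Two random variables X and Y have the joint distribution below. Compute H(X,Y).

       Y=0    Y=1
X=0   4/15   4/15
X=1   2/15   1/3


H(X,Y) = -Σ p(x,y) log₂ p(x,y)
  p(0,0)=4/15: -0.2667 × log₂(0.2667) = 0.5085
  p(0,1)=4/15: -0.2667 × log₂(0.2667) = 0.5085
  p(1,0)=2/15: -0.1333 × log₂(0.1333) = 0.3876
  p(1,1)=1/3: -0.3333 × log₂(0.3333) = 0.5283
H(X,Y) = 1.9329 bits


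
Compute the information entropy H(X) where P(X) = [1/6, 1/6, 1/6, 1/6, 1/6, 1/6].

H(X) = -Σ p(x) log₂ p(x)
  -1/6 × log₂(1/6) = 0.4308
  -1/6 × log₂(1/6) = 0.4308
  -1/6 × log₂(1/6) = 0.4308
  -1/6 × log₂(1/6) = 0.4308
  -1/6 × log₂(1/6) = 0.4308
  -1/6 × log₂(1/6) = 0.4308
H(X) = 2.5850 bits


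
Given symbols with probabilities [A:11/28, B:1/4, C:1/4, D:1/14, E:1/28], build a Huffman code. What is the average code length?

Huffman tree construction:
Combine smallest probabilities repeatedly
Resulting codes:
  A: 0 (length 1)
  B: 111 (length 3)
  C: 10 (length 2)
  D: 1101 (length 4)
  E: 1100 (length 4)
Average length = Σ p(s) × length(s) = 2.0714 bits


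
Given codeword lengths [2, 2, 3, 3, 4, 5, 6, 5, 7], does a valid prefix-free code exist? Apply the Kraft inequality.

Kraft inequality: Σ 2^(-l_i) ≤ 1 for prefix-free code
Calculating: 2^(-2) + 2^(-2) + 2^(-3) + 2^(-3) + 2^(-4) + 2^(-5) + 2^(-6) + 2^(-5) + 2^(-7)
= 0.25 + 0.25 + 0.125 + 0.125 + 0.0625 + 0.03125 + 0.015625 + 0.03125 + 0.0078125
= 0.8984
Since 0.8984 ≤ 1, prefix-free code exists


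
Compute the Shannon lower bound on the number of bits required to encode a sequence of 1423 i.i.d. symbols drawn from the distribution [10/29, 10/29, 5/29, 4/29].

Entropy H = 1.8908 bits/symbol
Minimum bits = H × n = 1.8908 × 1423
= 2690.61 bits


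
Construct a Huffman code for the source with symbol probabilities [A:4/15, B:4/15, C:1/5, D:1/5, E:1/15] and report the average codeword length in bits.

Huffman tree construction:
Combine smallest probabilities repeatedly
Resulting codes:
  A: 01 (length 2)
  B: 10 (length 2)
  C: 111 (length 3)
  D: 00 (length 2)
  E: 110 (length 3)
Average length = Σ p(s) × length(s) = 2.2667 bits


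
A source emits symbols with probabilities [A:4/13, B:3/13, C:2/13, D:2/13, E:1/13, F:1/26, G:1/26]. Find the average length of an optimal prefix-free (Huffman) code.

Huffman tree construction:
Combine smallest probabilities repeatedly
Resulting codes:
  A: 10 (length 2)
  B: 01 (length 2)
  C: 110 (length 3)
  D: 111 (length 3)
  E: 000 (length 3)
  F: 0010 (length 4)
  G: 0011 (length 4)
Average length = Σ p(s) × length(s) = 2.5385 bits


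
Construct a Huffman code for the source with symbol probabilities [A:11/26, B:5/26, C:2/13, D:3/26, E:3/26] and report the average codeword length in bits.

Huffman tree construction:
Combine smallest probabilities repeatedly
Resulting codes:
  A: 0 (length 1)
  B: 111 (length 3)
  C: 110 (length 3)
  D: 100 (length 3)
  E: 101 (length 3)
Average length = Σ p(s) × length(s) = 2.1538 bits


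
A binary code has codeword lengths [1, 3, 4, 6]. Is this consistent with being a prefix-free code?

Kraft inequality: Σ 2^(-l_i) ≤ 1 for prefix-free code
Calculating: 2^(-1) + 2^(-3) + 2^(-4) + 2^(-6)
= 0.5 + 0.125 + 0.0625 + 0.015625
= 0.7031
Since 0.7031 ≤ 1, prefix-free code exists


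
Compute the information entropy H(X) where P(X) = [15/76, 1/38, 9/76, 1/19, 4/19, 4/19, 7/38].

H(X) = -Σ p(x) log₂ p(x)
  -15/76 × log₂(15/76) = 0.4620
  -1/38 × log₂(1/38) = 0.1381
  -9/76 × log₂(9/76) = 0.3645
  -1/19 × log₂(1/19) = 0.2236
  -4/19 × log₂(4/19) = 0.4732
  -4/19 × log₂(4/19) = 0.4732
  -7/38 × log₂(7/38) = 0.4496
H(X) = 2.5843 bits


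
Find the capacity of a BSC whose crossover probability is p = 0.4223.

For BSC with error probability p:
C = 1 - H(p) where H(p) is binary entropy
H(0.4223) = -0.4223 × log₂(0.4223) - 0.5777 × log₂(0.5777)
H(p) = 0.9825
C = 1 - 0.9825 = 0.0175 bits/use
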